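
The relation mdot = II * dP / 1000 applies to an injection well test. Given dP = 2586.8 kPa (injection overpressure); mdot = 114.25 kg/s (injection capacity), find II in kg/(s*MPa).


II = mdot * 1000 / dP
II = 114.25 * 1000 / 2586.8
II = 44.167 kg/(s*MPa)


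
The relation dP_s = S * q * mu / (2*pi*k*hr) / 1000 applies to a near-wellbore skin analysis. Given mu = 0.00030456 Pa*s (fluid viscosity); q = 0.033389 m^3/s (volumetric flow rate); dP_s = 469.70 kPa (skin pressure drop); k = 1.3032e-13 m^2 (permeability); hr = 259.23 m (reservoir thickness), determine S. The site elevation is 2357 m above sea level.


S = dP_s * 1000 * 2*pi*k*hr / (q*mu)
S = 469.70 * 1000 * 2*pi*1.3032e-13*259.23 / (0.033389*0.00030456)
S = 9.8044


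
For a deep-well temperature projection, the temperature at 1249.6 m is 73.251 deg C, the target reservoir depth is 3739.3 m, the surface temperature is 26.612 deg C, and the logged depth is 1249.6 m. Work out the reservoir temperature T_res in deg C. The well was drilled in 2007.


Step 1: grad = (T_d1 - T_surf)/d1 * 1000 = (73.251 - 26.612)/1249.6 * 1000 = 37.32314 deg C/km
Step 2: T_res = T_surf + grad*d2/1000 = 26.612 + 37.32314*3739.3/1000 = 166.17 deg C
T_res = 166.17 deg C


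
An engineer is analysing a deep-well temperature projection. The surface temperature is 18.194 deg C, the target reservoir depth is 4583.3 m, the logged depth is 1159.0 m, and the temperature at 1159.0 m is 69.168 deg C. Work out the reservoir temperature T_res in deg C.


Step 1: grad = (T_d1 - T_surf)/d1 * 1000 = (69.168 - 18.194)/1159.0 * 1000 = 43.98102 deg C/km
Step 2: T_res = T_surf + grad*d2/1000 = 18.194 + 43.98102*4583.3/1000 = 219.77 deg C
T_res = 219.77 deg C


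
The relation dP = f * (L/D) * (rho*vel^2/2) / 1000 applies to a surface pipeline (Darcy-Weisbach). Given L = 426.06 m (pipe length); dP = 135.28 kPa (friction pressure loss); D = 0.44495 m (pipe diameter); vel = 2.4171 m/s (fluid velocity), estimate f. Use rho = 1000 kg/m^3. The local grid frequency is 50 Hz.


f = dP*1000 / ((L/D)*(rho*vel^2/2))
f = 135.28*1000 / ((426.06/0.44495)*(1000*2.4171^2/2))
f = 0.048363


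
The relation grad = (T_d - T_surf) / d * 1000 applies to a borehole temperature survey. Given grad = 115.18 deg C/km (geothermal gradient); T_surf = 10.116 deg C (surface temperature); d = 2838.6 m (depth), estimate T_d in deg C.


T_d = T_surf + grad * d / 1000
T_d = 10.116 + 115.18 * 2838.6 / 1000
T_d = 337.07 deg C


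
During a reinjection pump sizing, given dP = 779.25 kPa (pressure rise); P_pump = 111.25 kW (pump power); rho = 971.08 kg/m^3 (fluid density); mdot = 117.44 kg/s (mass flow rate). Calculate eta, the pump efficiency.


eta = mdot * dP / (rho * P_pump)
eta = 117.44 * 779.25 / (971.08 * 111.25)
eta = 0.84711


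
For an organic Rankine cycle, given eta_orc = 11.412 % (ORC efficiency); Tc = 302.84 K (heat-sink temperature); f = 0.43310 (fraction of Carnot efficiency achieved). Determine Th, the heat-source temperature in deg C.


Th = Tc / (1 - (eta_orc/100)/f)
Th = 302.84 / (1 - (11.412/100)/0.43310)
Th = 411.1857 K
Convert to deg C: 411.1857 - 273.15 = 138.04 deg C
Th = 138.04 deg C


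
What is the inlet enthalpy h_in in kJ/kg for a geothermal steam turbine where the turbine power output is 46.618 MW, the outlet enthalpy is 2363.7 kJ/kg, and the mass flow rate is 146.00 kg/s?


h_in = h_out + P * 1000 / mdot
h_in = 2363.7 + 46.618 * 1000 / 146.00
h_in = 2683.0 kJ/kg


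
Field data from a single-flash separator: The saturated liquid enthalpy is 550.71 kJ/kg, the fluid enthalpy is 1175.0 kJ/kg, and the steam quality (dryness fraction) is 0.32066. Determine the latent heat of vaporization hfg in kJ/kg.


hfg = (h - hf) / x
hfg = (1175.0 - 550.71) / 0.32066
hfg = 1946.9 kJ/kg


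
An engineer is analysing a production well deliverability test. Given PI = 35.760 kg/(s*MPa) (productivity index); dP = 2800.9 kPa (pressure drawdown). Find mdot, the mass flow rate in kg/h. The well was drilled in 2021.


mdot = PI * dP / 1000
mdot = 35.760 * 2800.9 / 1000
mdot = 100.1602 kg/s
Convert: 100.1602 kg/s * 3600.0 = 3.6058e+05 kg/h
mdot = 3.6058e+05 kg/h


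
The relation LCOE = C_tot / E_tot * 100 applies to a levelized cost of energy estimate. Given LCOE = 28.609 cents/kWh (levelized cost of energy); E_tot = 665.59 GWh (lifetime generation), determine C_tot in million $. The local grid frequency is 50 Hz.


C_tot = LCOE / 100 * E_tot
C_tot = 28.609 / 100 * 665.59
C_tot = 190.42 million $


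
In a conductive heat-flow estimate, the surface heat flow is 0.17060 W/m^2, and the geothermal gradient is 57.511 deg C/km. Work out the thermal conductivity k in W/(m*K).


k = q * 1000 / grad
k = 0.17060 * 1000 / 57.511
k = 2.9664 W/(m*K)


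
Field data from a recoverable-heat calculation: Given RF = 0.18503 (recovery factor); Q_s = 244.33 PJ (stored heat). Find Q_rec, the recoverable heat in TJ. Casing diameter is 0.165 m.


Q_rec = Q_s * RF
Q_rec = 244.33 * 0.18503
Q_rec = 45.20838 PJ
Convert: 45.20838 PJ * 1000.0 = 45208 TJ
Q_rec = 45208 TJ


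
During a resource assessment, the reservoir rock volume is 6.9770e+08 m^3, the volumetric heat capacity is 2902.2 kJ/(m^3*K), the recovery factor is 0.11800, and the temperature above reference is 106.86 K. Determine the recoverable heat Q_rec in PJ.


Step 1: Q_s = Vr*rhoc*dT/1e12 = 6.9770e+08*2902.2*106.86/1e12 = 216.3771 PJ
Step 2: Q_rec = Q_s * RF = 216.3771 * 0.118 = 25.532 PJ
Q_rec = 25.532 PJ


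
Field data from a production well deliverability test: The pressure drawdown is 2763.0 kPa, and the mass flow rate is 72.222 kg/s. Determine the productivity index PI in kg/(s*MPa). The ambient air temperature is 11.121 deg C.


PI = mdot * 1000 / dP
PI = 72.222 * 1000 / 2763.0
PI = 26.139 kg/(s*MPa)


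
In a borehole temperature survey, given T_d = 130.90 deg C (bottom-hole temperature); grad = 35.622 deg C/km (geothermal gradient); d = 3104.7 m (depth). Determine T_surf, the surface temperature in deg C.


T_surf = T_d - grad * d / 1000
T_surf = 130.90 - 35.622 * 3104.7 / 1000
T_surf = 20.304 deg C


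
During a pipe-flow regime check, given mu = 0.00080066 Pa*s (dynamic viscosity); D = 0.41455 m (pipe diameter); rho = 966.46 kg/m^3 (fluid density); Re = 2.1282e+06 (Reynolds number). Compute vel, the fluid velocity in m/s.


vel = Re * mu / (rho * D)
vel = 2.1282e+06 * 0.00080066 / (966.46 * 0.41455)
vel = 4.2530 m/s


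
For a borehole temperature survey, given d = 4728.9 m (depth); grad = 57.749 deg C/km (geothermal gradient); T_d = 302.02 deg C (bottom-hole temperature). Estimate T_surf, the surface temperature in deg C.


T_surf = T_d - grad * d / 1000
T_surf = 302.02 - 57.749 * 4728.9 / 1000
T_surf = 28.931 deg C


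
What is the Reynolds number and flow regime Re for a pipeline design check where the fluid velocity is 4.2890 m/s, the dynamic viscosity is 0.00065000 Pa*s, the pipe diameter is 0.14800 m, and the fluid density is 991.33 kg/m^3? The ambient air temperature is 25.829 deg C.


Step 1: Re = rho*vel*D/mu = 991.33*4.289*0.148/0.00065 = 9.6811e+05
Step 2: Re = 9.6811e+05 > 4000, so flow is turbulent.
Re = 9.6811e+05 (turbulent)


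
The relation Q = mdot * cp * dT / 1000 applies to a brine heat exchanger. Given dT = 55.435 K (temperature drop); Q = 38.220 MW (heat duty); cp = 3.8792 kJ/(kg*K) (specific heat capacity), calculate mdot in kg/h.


mdot = Q * 1000 / (cp * dT)
mdot = 38.220 * 1000 / (3.8792 * 55.435)
mdot = 177.7315 kg/s
Convert: 177.7315 kg/s * 3600.0 = 6.3983e+05 kg/h
mdot = 6.3983e+05 kg/h


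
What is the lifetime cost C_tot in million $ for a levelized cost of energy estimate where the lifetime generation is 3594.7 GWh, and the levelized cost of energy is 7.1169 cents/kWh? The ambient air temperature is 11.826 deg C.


C_tot = LCOE / 100 * E_tot
C_tot = 7.1169 / 100 * 3594.7
C_tot = 255.83 million $


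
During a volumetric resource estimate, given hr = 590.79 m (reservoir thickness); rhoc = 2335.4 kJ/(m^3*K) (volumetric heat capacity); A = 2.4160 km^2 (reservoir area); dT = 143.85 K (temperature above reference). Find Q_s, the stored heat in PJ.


Step 1: Vr = A*1e6*hr = 2.416*1e6*590.79 = 1.427349e+09 m^3
Step 2: Q_s = Vr*rhoc*dT/1e12 = 1.427349e+09*2335.4*143.85/1e12 = 479.51 PJ
Q_s = 479.51 PJ


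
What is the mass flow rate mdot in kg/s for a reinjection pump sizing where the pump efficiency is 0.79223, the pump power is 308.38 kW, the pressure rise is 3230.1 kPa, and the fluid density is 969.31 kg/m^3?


mdot = P_pump * rho * eta / dP
mdot = 308.38 * 969.31 * 0.79223 / 3230.1
mdot = 73.314 kg/s


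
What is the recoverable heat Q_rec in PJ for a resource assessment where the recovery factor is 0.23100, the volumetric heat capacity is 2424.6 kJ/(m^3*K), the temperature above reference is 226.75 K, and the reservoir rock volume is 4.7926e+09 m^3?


Step 1: Q_s = Vr*rhoc*dT/1e12 = 4.7926e+09*2424.6*226.75/1e12 = 2634.866 PJ
Step 2: Q_rec = Q_s * RF = 2634.866 * 0.231 = 608.65 PJ
Q_rec = 608.65 PJ


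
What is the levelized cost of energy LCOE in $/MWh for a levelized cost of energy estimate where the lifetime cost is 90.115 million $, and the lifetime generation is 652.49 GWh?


LCOE = C_tot / E_tot * 100
LCOE = 90.115 / 652.49 * 100
LCOE = 13.81094 cents/kWh
Convert: 13.81094 cents/kWh * 10.0 = 138.11 $/MWh
LCOE = 138.11 $/MWh


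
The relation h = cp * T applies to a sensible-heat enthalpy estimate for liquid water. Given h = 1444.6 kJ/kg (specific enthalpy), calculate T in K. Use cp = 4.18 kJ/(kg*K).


T = h / cp
T = 1444.6 / 4.18
T = 345.5981 deg C
Convert to K: 345.5981 + 273.15 = 618.75 K
T = 618.75 K


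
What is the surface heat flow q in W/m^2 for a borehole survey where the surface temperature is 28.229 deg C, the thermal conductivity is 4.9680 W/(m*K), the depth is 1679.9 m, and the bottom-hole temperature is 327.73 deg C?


Step 1: grad = (T_d - T_surf)/d * 1000 = (327.73 - 28.229)/1679.9 * 1000 = 178.2850 deg C/km
Step 2: q = k * grad / 1000 = 4.968 * 178.2850 / 1000 = 0.88572 W/m^2
q = 0.88572 W/m^2


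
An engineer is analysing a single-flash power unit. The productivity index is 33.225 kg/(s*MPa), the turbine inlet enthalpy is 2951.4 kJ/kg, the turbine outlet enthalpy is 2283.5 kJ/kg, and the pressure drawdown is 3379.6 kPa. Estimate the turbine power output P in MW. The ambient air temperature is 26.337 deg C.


Step 1: mdot = PI * dP / 1000 = 33.225 * 3379.6 / 1000 = 112.2872 kg/s
Step 2: P = mdot*(h_in - h_out)/1000 = 112.2872*(2951.4 - 2283.5)/1000 = 74.997 MW
P = 74.997 MW


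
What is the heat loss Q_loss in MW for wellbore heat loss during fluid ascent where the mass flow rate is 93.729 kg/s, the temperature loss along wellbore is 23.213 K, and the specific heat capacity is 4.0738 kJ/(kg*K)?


Q_loss = mdot * cp * dT
Q_loss = 93.729 * 4.0738 * 23.213
Q_loss = 8863.494 kW
Convert: 8863.494 kW * 0.001 = 8.8635 MW
Q_loss = 8.8635 MW


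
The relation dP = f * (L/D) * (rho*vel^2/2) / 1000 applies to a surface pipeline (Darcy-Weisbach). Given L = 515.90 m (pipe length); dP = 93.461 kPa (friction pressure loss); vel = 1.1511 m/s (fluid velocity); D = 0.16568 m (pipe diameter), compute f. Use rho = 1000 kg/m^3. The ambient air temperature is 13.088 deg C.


f = dP*1000 / ((L/D)*(rho*vel^2/2))
f = 93.461*1000 / ((515.90/0.16568)*(1000*1.1511^2/2))
f = 0.045304


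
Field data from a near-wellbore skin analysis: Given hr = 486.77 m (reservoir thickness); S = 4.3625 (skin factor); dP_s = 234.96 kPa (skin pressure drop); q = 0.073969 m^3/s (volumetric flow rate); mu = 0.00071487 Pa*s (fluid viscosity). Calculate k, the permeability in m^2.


k = S*q*mu / (2*pi*dP_s*1000*hr)
k = 4.3625*0.073969*0.00071487 / (2*pi*234.96*1000*486.77)
k = 3.2101e-13 m^2


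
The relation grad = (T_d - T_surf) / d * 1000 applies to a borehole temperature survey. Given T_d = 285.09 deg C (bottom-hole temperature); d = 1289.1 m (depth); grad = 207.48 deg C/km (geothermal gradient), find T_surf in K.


T_surf = T_d - grad * d / 1000
T_surf = 285.09 - 207.48 * 1289.1 / 1000
T_surf = 17.62753 deg C
Convert to K: 17.62753 + 273.15 = 290.78 K
T_surf = 290.78 K


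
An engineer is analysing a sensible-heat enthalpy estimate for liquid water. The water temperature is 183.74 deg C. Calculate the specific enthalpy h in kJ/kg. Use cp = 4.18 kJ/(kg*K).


h = cp * T
h = 4.18 * 183.74
h = 768.03 kJ/kg


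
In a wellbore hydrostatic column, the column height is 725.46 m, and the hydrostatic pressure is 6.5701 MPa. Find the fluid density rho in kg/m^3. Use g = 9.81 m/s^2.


rho = P * 1e6 / (g * h)
rho = 6.5701 * 1e6 / (9.81 * 725.46)
rho = 923.19 kg/m^3


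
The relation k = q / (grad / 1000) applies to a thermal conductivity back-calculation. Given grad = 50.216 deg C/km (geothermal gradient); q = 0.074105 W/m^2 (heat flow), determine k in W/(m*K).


k = q / (grad / 1000)
k = 0.074105 / (50.216 / 1000)
k = 1.4757 W/(m*K)


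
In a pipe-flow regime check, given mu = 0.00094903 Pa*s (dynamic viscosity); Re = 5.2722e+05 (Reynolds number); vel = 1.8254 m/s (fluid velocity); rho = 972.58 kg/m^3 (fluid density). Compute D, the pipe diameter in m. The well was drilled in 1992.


D = Re * mu / (rho * vel)
D = 5.2722e+05 * 0.00094903 / (972.58 * 1.8254)
D = 0.28183 m


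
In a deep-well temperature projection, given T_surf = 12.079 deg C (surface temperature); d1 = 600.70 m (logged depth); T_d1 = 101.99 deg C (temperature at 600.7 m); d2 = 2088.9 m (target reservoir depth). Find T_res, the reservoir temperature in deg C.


Step 1: grad = (T_d1 - T_surf)/d1 * 1000 = (101.99 - 12.079)/600.7 * 1000 = 149.6770 deg C/km
Step 2: T_res = T_surf + grad*d2/1000 = 12.079 + 149.6770*2088.9/1000 = 324.74 deg C
T_res = 324.74 deg C


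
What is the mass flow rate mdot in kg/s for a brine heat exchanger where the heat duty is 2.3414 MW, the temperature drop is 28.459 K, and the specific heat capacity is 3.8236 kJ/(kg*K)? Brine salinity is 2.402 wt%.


mdot = Q * 1000 / (cp * dT)
mdot = 2.3414 * 1000 / (3.8236 * 28.459)
mdot = 21.517 kg/s


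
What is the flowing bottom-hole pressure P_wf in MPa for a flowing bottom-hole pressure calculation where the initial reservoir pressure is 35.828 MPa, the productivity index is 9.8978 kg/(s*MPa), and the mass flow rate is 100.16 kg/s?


P_wf = P_i - mdot / PI
P_wf = 35.828 - 100.16 / 9.8978
P_wf = 25.709 MPa


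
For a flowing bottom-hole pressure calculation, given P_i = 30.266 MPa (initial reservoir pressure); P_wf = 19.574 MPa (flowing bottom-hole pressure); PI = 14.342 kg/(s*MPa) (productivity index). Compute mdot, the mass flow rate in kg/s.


mdot = (P_i - P_wf) * PI
mdot = (30.266 - 19.574) * 14.342
mdot = 153.34 kg/s


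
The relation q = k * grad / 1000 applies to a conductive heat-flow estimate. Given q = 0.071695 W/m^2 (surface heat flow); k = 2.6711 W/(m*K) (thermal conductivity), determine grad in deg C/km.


grad = q * 1000 / k
grad = 0.071695 * 1000 / 2.6711
grad = 26.841 deg C/km


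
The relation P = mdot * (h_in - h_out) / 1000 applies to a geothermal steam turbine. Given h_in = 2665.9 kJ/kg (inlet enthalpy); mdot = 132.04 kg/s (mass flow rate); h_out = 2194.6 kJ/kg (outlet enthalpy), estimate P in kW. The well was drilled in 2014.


P = mdot * (h_in - h_out) / 1000
P = 132.04 * (2665.9 - 2194.6) / 1000
P = 62.23045 MW
Convert: 62.23045 MW * 1000.0 = 62230 kW
P = 62230 kW


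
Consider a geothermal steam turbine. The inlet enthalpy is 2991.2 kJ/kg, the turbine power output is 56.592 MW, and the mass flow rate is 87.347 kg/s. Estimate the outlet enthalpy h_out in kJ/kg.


h_out = h_in - P * 1000 / mdot
h_out = 2991.2 - 56.592 * 1000 / 87.347
h_out = 2343.3 kJ/kg


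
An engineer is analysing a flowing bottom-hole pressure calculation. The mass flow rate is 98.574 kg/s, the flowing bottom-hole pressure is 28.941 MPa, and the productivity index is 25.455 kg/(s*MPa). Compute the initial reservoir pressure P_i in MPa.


P_i = P_wf + mdot / PI
P_i = 28.941 + 98.574 / 25.455
P_i = 32.813 MPa


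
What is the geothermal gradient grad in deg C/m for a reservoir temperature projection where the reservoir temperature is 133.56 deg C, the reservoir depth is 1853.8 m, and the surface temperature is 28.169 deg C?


grad = (T_res - T_surf) / d * 1000
grad = (133.56 - 28.169) / 1853.8 * 1000
grad = 56.85133 deg C/km
Convert: 56.85133 deg C/km * 0.001 = 0.056851 deg C/m
grad = 0.056851 deg C/m


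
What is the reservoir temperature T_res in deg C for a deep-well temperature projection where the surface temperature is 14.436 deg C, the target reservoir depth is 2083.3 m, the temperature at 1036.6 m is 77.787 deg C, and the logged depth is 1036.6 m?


Step 1: grad = (T_d1 - T_surf)/d1 * 1000 = (77.787 - 14.436)/1036.6 * 1000 = 61.11422 deg C/km
Step 2: T_res = T_surf + grad*d2/1000 = 14.436 + 61.11422*2083.3/1000 = 141.76 deg C
T_res = 141.76 deg C


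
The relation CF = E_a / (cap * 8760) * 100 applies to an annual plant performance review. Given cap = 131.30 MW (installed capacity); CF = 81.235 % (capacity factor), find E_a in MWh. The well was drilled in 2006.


E_a = CF / 100 * cap * 8760
E_a = 81.235 / 100 * 131.30 * 8760
E_a = 9.3436e+05 MWh


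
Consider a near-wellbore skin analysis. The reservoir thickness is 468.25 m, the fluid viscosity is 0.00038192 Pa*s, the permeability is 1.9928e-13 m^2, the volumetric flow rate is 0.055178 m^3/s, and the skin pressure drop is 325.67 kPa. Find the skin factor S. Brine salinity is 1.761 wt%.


S = dP_s * 1000 * 2*pi*k*hr / (q*mu)
S = 325.67 * 1000 * 2*pi*1.9928e-13*468.25 / (0.055178*0.00038192)
S = 9.0607


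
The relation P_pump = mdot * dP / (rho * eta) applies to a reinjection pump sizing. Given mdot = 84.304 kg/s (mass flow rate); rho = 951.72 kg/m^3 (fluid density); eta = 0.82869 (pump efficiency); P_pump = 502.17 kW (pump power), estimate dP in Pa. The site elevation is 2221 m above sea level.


dP = P_pump * rho * eta / mdot
dP = 502.17 * 951.72 * 0.82869 / 84.304
dP = 4697.901 kPa
Convert: 4697.901 kPa * 1000.0 = 4.6979e+06 Pa
dP = 4.6979e+06 Pa


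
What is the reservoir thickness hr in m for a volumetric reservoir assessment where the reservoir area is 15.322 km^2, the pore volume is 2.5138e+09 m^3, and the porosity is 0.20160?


hr = Vp / (A * 1e6 * phi)
hr = 2.5138e+09 / (15.322 * 1e6 * 0.20160)
hr = 813.81 m


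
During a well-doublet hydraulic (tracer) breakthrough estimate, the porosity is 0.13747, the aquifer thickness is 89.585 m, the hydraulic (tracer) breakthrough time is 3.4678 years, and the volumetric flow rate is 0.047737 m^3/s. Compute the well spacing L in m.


L = sqrt(t_bt*365.25*86400*3*Qv / (pi*hr*phi))
L = sqrt(3.4678*365.25*86400*3*0.047737 / (pi*89.585*0.13747))
L = 636.46 m


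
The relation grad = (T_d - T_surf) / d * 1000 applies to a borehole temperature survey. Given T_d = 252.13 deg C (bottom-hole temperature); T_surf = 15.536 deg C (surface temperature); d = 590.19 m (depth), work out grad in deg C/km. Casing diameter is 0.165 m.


grad = (T_d - T_surf) / d * 1000
grad = (252.13 - 15.536) / 590.19 * 1000
grad = 400.88 deg C/km


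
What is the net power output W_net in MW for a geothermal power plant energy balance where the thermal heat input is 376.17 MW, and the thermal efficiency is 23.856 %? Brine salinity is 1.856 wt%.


W_net = eta / 100 * Q_in
W_net = 23.856 / 100 * 376.17
W_net = 89.739 MW


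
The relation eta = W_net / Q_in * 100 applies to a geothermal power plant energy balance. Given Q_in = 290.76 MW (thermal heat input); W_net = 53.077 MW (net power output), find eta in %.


eta = W_net / Q_in * 100
eta = 53.077 / 290.76 * 100
eta = 18.255 %


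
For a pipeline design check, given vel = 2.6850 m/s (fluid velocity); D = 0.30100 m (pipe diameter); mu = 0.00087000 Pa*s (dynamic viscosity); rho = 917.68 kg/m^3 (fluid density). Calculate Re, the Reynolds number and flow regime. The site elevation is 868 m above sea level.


Step 1: Re = rho*vel*D/mu = 917.68*2.685*0.301/0.00087 = 8.5248e+05
Step 2: Re = 8.5248e+05 > 4000, so flow is turbulent.
Re = 8.5248e+05 (turbulent)


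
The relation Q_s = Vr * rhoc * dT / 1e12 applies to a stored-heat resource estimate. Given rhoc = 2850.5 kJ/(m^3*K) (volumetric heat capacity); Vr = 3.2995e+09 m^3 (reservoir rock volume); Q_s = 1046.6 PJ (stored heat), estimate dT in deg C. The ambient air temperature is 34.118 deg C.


dT = Q_s * 1e12 / (Vr * rhoc)
dT = 1046.6 * 1e12 / (3.2995e+09 * 2850.5)
dT = 111.2786 K
Convert (temperature difference, 1 K = 1 deg C): 111.2786 K = 111.2786 deg C
dT = 111.28 deg C


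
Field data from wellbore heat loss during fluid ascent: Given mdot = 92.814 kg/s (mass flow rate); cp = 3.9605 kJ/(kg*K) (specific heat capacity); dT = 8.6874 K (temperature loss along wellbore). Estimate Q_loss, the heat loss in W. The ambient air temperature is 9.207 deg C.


Q_loss = mdot * cp * dT
Q_loss = 92.814 * 3.9605 * 8.6874
Q_loss = 3193.400 kW
Convert: 3193.400 kW * 1000.0 = 3.1934e+06 W
Q_loss = 3.1934e+06 W


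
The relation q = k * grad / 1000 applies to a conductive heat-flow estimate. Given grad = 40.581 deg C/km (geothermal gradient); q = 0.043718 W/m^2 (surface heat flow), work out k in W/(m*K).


k = q * 1000 / grad
k = 0.043718 * 1000 / 40.581
k = 1.0773 W/(m*K)


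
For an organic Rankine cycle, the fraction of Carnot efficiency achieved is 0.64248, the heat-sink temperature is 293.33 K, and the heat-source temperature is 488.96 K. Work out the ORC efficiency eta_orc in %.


eta_orc = (1 - Tc/Th) * f * 100
eta_orc = (1 - 293.33/488.96) * 0.64248 * 100
eta_orc = 25.705 %


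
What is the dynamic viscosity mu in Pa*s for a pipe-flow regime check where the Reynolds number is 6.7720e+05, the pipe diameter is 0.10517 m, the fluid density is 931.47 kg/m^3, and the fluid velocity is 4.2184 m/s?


mu = rho * vel * D / Re
mu = 931.47 * 4.2184 * 0.10517 / 6.7720e+05
mu = 0.00061023 Pa*s


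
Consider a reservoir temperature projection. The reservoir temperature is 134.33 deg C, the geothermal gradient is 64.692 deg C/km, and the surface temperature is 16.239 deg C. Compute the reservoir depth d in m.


d = (T_res - T_surf) / grad * 1000
d = (134.33 - 16.239) / 64.692 * 1000
d = 1825.4 m


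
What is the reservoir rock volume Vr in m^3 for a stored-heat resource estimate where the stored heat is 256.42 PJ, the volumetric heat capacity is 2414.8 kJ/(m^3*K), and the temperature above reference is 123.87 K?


Vr = Q_s * 1e12 / (rhoc * dT)
Vr = 256.42 * 1e12 / (2414.8 * 123.87)
Vr = 8.5724e+08 m^3


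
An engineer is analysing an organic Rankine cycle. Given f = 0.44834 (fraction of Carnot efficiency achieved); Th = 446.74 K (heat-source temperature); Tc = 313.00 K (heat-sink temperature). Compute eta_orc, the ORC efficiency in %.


eta_orc = (1 - Tc/Th) * f * 100
eta_orc = (1 - 313.00/446.74) * 0.44834 * 100
eta_orc = 13.422 %


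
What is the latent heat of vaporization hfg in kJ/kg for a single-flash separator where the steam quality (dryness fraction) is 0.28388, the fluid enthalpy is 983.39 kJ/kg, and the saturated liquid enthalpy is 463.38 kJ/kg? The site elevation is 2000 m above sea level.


hfg = (h - hf) / x
hfg = (983.39 - 463.38) / 0.28388
hfg = 1831.8 kJ/kg


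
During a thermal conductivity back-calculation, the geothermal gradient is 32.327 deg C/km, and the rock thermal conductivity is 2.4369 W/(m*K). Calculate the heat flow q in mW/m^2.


q = k * grad / 1000
q = 2.4369 * 32.327 / 1000
q = 0.07877767 W/m^2
Convert: 0.07877767 W/m^2 * 1000.0 = 78.778 mW/m^2
q = 78.778 mW/m^2


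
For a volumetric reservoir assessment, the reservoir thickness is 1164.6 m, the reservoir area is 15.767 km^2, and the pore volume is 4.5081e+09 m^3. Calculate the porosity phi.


phi = Vp / (A * 1e6 * hr)
phi = 4.5081e+09 / (15.767 * 1e6 * 1164.6)
phi = 0.24551


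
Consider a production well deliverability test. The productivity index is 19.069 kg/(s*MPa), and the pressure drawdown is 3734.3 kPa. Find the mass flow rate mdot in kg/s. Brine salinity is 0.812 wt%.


mdot = PI * dP / 1000
mdot = 19.069 * 3734.3 / 1000
mdot = 71.209 kg/s


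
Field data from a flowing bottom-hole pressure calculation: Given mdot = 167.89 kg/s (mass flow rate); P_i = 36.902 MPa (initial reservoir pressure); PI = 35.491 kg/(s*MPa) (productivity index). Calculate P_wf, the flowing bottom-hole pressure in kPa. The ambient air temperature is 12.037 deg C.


P_wf = P_i - mdot / PI
P_wf = 36.902 - 167.89 / 35.491
P_wf = 32.17150 MPa
Convert: 32.17150 MPa * 1000.0 = 32172 kPa
P_wf = 32172 kPa


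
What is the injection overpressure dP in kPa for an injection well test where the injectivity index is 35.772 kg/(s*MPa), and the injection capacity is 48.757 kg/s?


dP = mdot * 1000 / II
dP = 48.757 * 1000 / 35.772
dP = 1363.0 kPa


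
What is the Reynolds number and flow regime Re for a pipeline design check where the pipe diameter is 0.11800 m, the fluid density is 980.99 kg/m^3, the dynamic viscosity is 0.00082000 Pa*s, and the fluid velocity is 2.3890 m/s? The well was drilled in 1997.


Step 1: Re = rho*vel*D/mu = 980.99*2.389*0.118/0.00082 = 3.3725e+05
Step 2: Re = 3.3725e+05 > 4000, so flow is turbulent.
Re = 3.3725e+05 (turbulent)


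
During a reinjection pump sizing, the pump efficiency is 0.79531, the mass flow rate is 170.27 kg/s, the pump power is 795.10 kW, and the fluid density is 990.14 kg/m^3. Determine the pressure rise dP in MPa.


dP = P_pump * rho * eta / mdot
dP = 795.10 * 990.14 * 0.79531 / 170.27
dP = 3677.195 kPa
Convert: 3677.195 kPa * 0.001 = 3.6772 MPa
dP = 3.6772 MPa


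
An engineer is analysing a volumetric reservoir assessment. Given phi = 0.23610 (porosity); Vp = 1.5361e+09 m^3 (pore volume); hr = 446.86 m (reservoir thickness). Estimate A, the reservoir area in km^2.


A = Vp / (1e6 * hr * phi)
A = 1.5361e+09 / (1e6 * 446.86 * 0.23610)
A = 14.560 km^2


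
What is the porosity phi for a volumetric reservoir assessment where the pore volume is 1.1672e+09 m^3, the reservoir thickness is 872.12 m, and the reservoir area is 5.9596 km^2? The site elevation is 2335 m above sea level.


phi = Vp / (A * 1e6 * hr)
phi = 1.1672e+09 / (5.9596 * 1e6 * 872.12)
phi = 0.22457


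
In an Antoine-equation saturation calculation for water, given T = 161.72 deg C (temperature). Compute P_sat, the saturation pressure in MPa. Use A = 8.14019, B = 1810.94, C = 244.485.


P_sat = 10^(A - B/(C + T)) / 760 * 0.101325
P_sat = 10^(8.14019 - 1810.94/(244.485 + 161.72)) / 760 * 0.101325
P_sat = 0.64106 MPa


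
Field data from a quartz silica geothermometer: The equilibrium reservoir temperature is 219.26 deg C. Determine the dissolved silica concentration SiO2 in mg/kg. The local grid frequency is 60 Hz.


SiO2 = 10^(5.19 - 1309/(T_eq + 273.15))
SiO2 = 10^(5.19 - 1309/(219.26 + 273.15))
SiO2 = 340.13 mg/kg


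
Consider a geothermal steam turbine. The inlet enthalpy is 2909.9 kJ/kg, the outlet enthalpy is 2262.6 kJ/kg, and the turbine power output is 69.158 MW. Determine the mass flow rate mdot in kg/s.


mdot = P * 1000 / (h_in - h_out)
mdot = 69.158 * 1000 / (2909.9 - 2262.6)
mdot = 106.84 kg/s


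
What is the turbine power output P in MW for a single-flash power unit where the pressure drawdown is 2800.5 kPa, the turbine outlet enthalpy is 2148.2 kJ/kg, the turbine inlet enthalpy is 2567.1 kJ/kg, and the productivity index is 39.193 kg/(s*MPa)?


Step 1: mdot = PI * dP / 1000 = 39.193 * 2800.5 / 1000 = 109.7600 kg/s
Step 2: P = mdot*(h_in - h_out)/1000 = 109.7600*(2567.1 - 2148.2)/1000 = 45.978 MW
P = 45.978 MW


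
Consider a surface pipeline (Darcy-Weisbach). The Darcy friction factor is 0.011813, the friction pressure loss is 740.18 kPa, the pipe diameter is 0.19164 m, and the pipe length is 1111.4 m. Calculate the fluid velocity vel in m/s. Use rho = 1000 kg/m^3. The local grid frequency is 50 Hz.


vel = sqrt(dP*1000*2*D / (f*L*rho))
vel = sqrt(740.18*1000*2*0.19164 / (0.011813*1111.4*1000))
vel = 4.6485 m/s


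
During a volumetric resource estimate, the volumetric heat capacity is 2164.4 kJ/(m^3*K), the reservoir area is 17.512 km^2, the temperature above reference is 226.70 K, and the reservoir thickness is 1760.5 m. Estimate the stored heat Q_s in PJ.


Step 1: Vr = A*1e6*hr = 17.512*1e6*1760.5 = 3.082988e+10 m^3
Step 2: Q_s = Vr*rhoc*dT/1e12 = 3.082988e+10*2164.4*226.7/1e12 = 15127 PJ
Q_s = 15127 PJ


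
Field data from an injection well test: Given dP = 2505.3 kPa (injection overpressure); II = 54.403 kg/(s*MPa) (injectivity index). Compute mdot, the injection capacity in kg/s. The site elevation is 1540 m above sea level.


mdot = II * dP / 1000
mdot = 54.403 * 2505.3 / 1000
mdot = 136.30 kg/s


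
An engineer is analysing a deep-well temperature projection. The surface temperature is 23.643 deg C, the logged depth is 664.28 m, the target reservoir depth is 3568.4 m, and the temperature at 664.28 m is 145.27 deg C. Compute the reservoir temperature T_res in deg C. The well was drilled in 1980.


Step 1: grad = (T_d1 - T_surf)/d1 * 1000 = (145.27 - 23.643)/664.28 * 1000 = 183.0960 deg C/km
Step 2: T_res = T_surf + grad*d2/1000 = 23.643 + 183.0960*3568.4/1000 = 677.00 deg C
T_res = 677.00 deg C


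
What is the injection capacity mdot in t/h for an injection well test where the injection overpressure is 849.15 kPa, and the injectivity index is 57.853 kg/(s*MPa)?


mdot = II * dP / 1000
mdot = 57.853 * 849.15 / 1000
mdot = 49.12587 kg/s
Convert: 49.12587 kg/s * 3.6 = 176.85 t/h
mdot = 176.85 t/h


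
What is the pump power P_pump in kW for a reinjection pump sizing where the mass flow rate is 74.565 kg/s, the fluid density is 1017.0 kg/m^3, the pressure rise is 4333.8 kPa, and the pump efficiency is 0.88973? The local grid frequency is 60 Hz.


P_pump = mdot * dP / (rho * eta)
P_pump = 74.565 * 4333.8 / (1017.0 * 0.88973)
P_pump = 357.13 kW


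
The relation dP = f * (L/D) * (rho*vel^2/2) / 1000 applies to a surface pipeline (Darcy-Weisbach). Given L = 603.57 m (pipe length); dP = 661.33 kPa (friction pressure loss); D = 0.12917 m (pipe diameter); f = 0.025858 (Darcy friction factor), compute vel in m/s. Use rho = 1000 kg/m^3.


vel = sqrt(dP*1000*2*D / (f*L*rho))
vel = sqrt(661.33*1000*2*0.12917 / (0.025858*603.57*1000))
vel = 3.3086 m/s


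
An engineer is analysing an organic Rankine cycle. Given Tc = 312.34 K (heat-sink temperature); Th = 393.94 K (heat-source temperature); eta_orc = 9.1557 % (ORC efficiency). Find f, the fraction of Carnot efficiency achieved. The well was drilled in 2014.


f = (eta_orc/100) / (1 - Tc/Th)
f = (9.1557/100) / (1 - 312.34/393.94)
f = 0.44201


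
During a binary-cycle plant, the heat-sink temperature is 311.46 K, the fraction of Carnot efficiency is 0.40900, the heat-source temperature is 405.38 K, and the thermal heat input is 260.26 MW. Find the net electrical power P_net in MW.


Step 1: eta = (1 - Tc/Th)*f = (1 - 311.46/405.38)*0.409 = 0.09475870
Step 2: P_net = eta * Q_in = 0.09475870 * 260.26 = 24.662 MW
P_net = 24.662 MW


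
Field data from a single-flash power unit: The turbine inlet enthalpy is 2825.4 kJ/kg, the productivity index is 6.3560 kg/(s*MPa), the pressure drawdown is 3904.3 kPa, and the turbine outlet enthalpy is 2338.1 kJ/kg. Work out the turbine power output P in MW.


Step 1: mdot = PI * dP / 1000 = 6.356 * 3904.3 / 1000 = 24.81573 kg/s
Step 2: P = mdot*(h_in - h_out)/1000 = 24.81573*(2825.4 - 2338.1)/1000 = 12.093 MW
P = 12.093 MW


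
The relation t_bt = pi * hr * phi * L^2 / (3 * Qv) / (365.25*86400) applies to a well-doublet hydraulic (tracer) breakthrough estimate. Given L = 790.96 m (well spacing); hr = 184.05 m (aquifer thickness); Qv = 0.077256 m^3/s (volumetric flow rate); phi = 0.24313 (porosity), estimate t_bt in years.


t_bt = pi * hr * phi * L^2 / (3 * Qv) / (365.25*86400)
t_bt = pi * 184.05 * 0.24313 * 790.96^2 / (3 * 0.077256) / (365.25*86400)
t_bt = 12.025 years


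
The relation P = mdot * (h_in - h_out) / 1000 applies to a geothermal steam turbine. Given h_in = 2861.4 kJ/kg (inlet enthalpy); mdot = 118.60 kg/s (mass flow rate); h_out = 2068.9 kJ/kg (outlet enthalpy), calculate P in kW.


P = mdot * (h_in - h_out) / 1000
P = 118.60 * (2861.4 - 2068.9) / 1000
P = 93.99050 MW
Convert: 93.99050 MW * 1000.0 = 93990 kW
P = 93990 kW


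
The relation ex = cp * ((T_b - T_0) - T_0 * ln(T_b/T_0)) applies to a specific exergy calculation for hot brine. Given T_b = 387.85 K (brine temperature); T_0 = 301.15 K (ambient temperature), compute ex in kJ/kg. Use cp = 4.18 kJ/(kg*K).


ex = cp * ((T_b - T_0) - T_0 * ln(T_b/T_0))
ex = 4.18 * ((387.85 - 301.15) - 301.15 * ln(387.85/301.15))
ex = 43.915 kJ/kg


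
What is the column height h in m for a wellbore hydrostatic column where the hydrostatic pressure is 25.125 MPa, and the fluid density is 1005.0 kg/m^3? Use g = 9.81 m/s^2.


h = P * 1e6 / (g * rho)
h = 25.125 * 1e6 / (9.81 * 1005.0)
h = 2548.4 m


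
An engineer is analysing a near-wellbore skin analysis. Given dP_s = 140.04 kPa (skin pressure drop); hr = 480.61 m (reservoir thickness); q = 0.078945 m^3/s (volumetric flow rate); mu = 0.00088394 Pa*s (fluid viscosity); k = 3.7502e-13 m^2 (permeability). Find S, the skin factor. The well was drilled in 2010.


S = dP_s * 1000 * 2*pi*k*hr / (q*mu)
S = 140.04 * 1000 * 2*pi*3.7502e-13*480.61 / (0.078945*0.00088394)
S = 2.2726


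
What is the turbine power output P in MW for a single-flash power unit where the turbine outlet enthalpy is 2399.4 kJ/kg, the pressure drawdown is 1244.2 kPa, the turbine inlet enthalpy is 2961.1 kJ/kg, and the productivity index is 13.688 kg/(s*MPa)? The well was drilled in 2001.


Step 1: mdot = PI * dP / 1000 = 13.688 * 1244.2 / 1000 = 17.03061 kg/s
Step 2: P = mdot*(h_in - h_out)/1000 = 17.03061*(2961.1 - 2399.4)/1000 = 9.5661 MW
P = 9.5661 MW


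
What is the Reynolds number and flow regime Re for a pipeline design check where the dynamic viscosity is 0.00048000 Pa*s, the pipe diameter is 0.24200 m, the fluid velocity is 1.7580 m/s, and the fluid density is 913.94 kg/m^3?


Step 1: Re = rho*vel*D/mu = 913.94*1.758*0.242/0.00048 = 8.1005e+05
Step 2: Re = 8.1005e+05 > 4000, so flow is turbulent.
Re = 8.1005e+05 (turbulent)


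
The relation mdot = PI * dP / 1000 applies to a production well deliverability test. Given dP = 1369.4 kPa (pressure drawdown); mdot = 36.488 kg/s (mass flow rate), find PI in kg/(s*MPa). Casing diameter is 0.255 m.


PI = mdot * 1000 / dP
PI = 36.488 * 1000 / 1369.4
PI = 26.645 kg/(s*MPa)


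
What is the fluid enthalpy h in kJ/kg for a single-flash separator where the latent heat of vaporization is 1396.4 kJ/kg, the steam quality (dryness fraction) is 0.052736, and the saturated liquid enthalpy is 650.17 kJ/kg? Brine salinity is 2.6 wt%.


h = hf + x * hfg
h = 650.17 + 0.052736 * 1396.4
h = 723.81 kJ/kg


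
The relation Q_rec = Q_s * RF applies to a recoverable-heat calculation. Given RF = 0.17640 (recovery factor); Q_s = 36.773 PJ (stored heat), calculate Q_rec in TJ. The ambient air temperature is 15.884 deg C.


Q_rec = Q_s * RF
Q_rec = 36.773 * 0.17640
Q_rec = 6.486757 PJ
Convert: 6.486757 PJ * 1000.0 = 6486.8 TJ
Q_rec = 6486.8 TJ


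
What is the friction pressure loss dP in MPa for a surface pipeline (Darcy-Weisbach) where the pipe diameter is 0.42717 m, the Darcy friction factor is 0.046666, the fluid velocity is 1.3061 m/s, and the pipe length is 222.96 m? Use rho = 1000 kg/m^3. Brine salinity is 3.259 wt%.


dP = f * (L/D) * (rho*vel^2/2) / 1000
dP = 0.046666 * (222.96/0.42717) * (1000*1.3061^2/2) / 1000
dP = 20.77541 kPa
Convert: 20.77541 kPa * 0.001 = 0.020775 MPa
dP = 0.020775 MPa


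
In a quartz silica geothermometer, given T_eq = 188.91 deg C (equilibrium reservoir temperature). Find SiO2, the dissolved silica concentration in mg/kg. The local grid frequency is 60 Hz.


SiO2 = 10^(5.19 - 1309/(T_eq + 273.15))
SiO2 = 10^(5.19 - 1309/(188.91 + 273.15))
SiO2 = 227.53 mg/kg


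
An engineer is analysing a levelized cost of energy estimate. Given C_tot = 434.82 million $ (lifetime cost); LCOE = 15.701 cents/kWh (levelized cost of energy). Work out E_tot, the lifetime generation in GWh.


E_tot = C_tot / LCOE * 100
E_tot = 434.82 / 15.701 * 100
E_tot = 2769.4 GWh


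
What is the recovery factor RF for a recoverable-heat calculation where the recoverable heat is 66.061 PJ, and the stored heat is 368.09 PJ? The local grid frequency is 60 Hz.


RF = Q_rec / Q_s
RF = 66.061 / 368.09
RF = 0.17947


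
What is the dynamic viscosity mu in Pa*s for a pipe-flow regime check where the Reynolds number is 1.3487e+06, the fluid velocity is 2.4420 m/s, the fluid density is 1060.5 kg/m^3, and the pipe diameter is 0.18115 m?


mu = rho * vel * D / Re
mu = 1060.5 * 2.4420 * 0.18115 / 1.3487e+06
mu = 0.00034784 Pa*s


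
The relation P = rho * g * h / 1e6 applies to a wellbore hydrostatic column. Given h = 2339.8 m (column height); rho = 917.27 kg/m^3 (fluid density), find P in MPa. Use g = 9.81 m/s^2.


P = rho * g * h / 1e6
P = 917.27 * 9.81 * 2339.8 / 1e6
P = 21.055 MPa


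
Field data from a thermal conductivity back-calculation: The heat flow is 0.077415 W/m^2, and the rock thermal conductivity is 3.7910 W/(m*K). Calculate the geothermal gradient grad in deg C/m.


grad = q / k * 1000
grad = 0.077415 / 3.7910 * 1000
grad = 20.42073 deg C/km
Convert: 20.42073 deg C/km * 0.001 = 0.020421 deg C/m
grad = 0.020421 deg C/m


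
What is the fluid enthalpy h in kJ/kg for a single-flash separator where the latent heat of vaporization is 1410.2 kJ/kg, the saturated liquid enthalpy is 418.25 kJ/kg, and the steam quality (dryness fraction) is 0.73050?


h = hf + x * hfg
h = 418.25 + 0.73050 * 1410.2
h = 1448.4 kJ/kg


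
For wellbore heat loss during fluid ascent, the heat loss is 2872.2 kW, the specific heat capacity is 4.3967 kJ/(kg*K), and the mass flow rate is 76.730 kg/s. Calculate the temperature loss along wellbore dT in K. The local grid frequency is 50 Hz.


dT = Q_loss / (mdot * cp)
dT = 2872.2 / (76.730 * 4.3967)
dT = 8.5138 K


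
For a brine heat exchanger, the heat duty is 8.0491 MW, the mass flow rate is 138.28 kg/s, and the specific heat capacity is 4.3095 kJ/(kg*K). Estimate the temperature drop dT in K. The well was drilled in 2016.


dT = Q * 1000 / (mdot * cp)
dT = 8.0491 * 1000 / (138.28 * 4.3095)
dT = 13.507 K


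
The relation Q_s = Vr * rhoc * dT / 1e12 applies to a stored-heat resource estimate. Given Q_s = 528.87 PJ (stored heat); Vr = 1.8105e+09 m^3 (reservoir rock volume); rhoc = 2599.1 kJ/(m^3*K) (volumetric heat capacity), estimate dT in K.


dT = Q_s * 1e12 / (Vr * rhoc)
dT = 528.87 * 1e12 / (1.8105e+09 * 2599.1)
dT = 112.39 K


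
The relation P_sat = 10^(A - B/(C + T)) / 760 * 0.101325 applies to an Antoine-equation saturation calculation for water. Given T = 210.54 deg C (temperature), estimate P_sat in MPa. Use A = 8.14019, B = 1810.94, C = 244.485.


P_sat = 10^(A - B/(C + T)) / 760 * 0.101325
P_sat = 10^(8.14019 - 1810.94/(244.485 + 210.54)) / 760 * 0.101325
P_sat = 1.9285 MPa


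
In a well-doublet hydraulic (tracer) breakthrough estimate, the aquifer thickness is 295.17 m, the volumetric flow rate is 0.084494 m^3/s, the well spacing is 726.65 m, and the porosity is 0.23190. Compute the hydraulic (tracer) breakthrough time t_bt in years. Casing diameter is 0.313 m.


t_bt = pi * hr * phi * L^2 / (3 * Qv) / (365.25*86400)
t_bt = pi * 295.17 * 0.23190 * 726.65^2 / (3 * 0.084494) / (365.25*86400)
t_bt = 14.195 years


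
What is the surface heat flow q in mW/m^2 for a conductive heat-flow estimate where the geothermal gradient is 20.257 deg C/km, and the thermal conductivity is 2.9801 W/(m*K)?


q = k * grad / 1000
q = 2.9801 * 20.257 / 1000
q = 0.06036789 W/m^2
Convert: 0.06036789 W/m^2 * 1000.0 = 60.368 mW/m^2
q = 60.368 mW/m^2


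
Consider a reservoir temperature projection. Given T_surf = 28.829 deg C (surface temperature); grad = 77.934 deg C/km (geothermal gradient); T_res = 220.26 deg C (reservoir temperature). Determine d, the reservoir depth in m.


d = (T_res - T_surf) / grad * 1000
d = (220.26 - 28.829) / 77.934 * 1000
d = 2456.3 m
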